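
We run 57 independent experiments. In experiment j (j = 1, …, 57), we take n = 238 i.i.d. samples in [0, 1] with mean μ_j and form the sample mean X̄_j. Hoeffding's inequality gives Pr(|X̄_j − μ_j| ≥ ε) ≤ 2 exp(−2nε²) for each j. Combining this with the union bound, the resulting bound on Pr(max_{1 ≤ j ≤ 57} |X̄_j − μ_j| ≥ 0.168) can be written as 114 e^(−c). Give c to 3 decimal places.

Union bound over the 57 events: Pr(max_{1 ≤ j ≤ 57} |X̄_j − μ_j| ≥ 0.168) ≤ 57·2·exp(−2nε²) = 114 exp(−2·238·0.168²).
So c = 2·238·0.168² = 13.4346.

13.435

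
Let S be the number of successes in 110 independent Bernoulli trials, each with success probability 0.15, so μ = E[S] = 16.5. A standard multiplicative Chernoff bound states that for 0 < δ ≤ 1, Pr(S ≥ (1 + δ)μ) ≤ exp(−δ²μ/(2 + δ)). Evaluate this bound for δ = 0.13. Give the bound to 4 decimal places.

Exponent = δ²μ/(2 + δ) = 0.13²·16.5/2.13 = 0.1309.
Bound = exp(−0.1309) = 0.87729.

0.8773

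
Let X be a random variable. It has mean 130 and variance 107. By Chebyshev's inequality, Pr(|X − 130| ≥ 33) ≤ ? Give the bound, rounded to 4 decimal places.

Chebyshev: Pr(|X − μ| ≥ t) ≤ Var(X)/t².
Bound = 107 / 1089 = 0.0983.

0.0983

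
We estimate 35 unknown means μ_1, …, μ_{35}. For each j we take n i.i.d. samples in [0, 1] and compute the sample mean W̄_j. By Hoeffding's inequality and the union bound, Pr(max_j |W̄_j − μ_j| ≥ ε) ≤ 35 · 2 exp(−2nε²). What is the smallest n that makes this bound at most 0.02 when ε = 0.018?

Need 2·35·exp(−2nε²) ≤ 0.02, i.e. exp(−2nε²) ≤ 0.02/70.
So 2nε² ≥ ln(70/0.02) = 8.160518.
Hence n ≥ 8.160518/(2·0.018²) = 12593.392.
The smallest integer n is 12594.

12594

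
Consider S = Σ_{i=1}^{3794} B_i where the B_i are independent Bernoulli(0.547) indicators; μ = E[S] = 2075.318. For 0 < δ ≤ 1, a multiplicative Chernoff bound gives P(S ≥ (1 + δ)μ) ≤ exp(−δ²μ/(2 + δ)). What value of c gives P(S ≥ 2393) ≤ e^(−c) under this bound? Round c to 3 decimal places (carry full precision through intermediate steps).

22.586

Write 2393 = (1 + δ)μ, so δ = 2393/2075.318 − 1 = 0.1530763…
Then the exponent is δ²μ/(2 + δ) = (2393 − μ)² / (μ·(2 + δ)) = 22.586095.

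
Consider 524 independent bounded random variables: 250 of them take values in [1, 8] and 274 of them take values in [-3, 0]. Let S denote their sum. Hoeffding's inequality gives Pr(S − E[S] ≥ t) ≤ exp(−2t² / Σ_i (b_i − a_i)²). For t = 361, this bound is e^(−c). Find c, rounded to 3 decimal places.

Σ(b_i − a_i)² = 250·7² + 274·3² = 14716.
c = 2t² / 14716 = 2·361² / 14716 = 17.7115.

17.711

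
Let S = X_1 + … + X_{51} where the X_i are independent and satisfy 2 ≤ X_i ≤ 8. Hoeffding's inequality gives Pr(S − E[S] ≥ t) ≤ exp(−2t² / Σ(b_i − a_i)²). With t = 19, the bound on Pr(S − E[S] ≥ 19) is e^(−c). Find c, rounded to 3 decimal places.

0.393

Σ(b_i − a_i)² = 51·(6)² = 1836.
c = 2t²/1836 = 2·19²/1836 = 0.3932.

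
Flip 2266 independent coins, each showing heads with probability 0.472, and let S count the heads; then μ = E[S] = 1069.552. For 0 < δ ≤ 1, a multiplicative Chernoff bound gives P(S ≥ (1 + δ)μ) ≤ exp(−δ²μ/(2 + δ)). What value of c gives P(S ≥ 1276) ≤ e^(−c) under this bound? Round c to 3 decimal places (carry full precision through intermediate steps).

Write 1276 = (1 + δ)μ, so δ = 1276/1069.552 − 1 = 0.1930229…
Then the exponent is δ²μ/(2 + δ) = (1276 − μ)² / (μ·(2 + δ)) = 18.170894.

18.171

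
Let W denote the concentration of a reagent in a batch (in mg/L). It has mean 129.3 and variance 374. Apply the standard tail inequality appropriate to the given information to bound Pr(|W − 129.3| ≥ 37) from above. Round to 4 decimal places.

Mean and variance are known, so Chebyshev's inequality applies.
Chebyshev: Pr(|W − μ| ≥ t) ≤ Var(W)/t².
Bound = 374 / 1369 = 0.2732.

0.2732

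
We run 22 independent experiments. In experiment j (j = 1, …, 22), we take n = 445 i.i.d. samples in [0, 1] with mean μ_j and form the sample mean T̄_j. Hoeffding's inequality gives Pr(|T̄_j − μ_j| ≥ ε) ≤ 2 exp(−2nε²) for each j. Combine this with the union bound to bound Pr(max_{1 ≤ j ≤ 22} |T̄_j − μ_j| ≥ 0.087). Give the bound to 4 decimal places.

Per-experiment Hoeffding bound: 2·exp(−2·445·0.087²) = 2·exp(−6.73641) = 0.0023738.
Union bound over 22 events: 22·0.0023738 = 0.05222.

0.0522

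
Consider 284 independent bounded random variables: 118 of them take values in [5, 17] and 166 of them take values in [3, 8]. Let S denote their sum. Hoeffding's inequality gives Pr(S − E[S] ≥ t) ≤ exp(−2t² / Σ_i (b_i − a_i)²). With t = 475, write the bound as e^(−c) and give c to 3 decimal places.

Σ(b_i − a_i)² = 118·12² + 166·5² = 21142.
c = 2t² / 21142 = 2·475² / 21142 = 21.3438.

21.344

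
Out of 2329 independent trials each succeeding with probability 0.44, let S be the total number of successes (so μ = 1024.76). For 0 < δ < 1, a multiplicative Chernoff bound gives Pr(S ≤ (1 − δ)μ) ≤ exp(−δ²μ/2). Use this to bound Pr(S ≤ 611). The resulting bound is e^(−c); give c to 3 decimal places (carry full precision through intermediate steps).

Write 611 = (1 − δ)μ, so δ = 1 − 611/1024.76 = 0.4037628…
Then the exponent is δ²μ/2 = (μ − 611)²/(2μ) = 83.530455.

83.530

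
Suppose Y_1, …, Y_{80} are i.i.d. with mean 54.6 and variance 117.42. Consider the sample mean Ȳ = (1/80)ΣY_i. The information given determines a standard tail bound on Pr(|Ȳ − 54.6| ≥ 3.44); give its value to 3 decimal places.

0.124

With mean and variance of each term known, Chebyshev's inequality bounds the deviation of the sum (or sample mean).
Var(Ȳ) = Var(Y_i)/n = 117.42/80 = 1.4678.
Chebyshev: Pr(|Ȳ − 54.6| ≥ 3.44) ≤ Var(Ȳ)/(3.44)² = 117.42/(80·3.44²) = 0.1240.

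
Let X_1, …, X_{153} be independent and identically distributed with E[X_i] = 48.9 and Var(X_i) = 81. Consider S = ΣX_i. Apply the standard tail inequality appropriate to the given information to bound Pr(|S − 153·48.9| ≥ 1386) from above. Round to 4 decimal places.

With mean and variance of each term known, Chebyshev's inequality bounds the deviation of the sum (or sample mean).
Var(S) = n·Var(X_i) = 153·81 = 12393.
Chebyshev: Pr(|S − 153·48.9| ≥ 1386) ≤ Var(S)/1386² = 12393/1920996 = 0.0065.

0.0065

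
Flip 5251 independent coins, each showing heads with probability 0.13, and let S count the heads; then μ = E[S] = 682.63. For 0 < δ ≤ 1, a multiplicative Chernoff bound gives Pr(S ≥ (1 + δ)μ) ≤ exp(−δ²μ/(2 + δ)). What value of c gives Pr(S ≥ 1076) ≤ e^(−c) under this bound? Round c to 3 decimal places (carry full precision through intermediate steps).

Write 1076 = (1 + δ)μ, so δ = 1076/682.63 − 1 = 0.5762565…
Then the exponent is δ²μ/(2 + δ) = (1076 − μ)² / (μ·(2 + δ)) = 87.988921.

87.989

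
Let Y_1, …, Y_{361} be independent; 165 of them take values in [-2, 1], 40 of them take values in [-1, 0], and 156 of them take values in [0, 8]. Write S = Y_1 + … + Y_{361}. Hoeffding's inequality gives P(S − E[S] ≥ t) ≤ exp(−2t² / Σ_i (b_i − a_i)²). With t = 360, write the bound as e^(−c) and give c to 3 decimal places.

Σ(b_i − a_i)² = 165·3² + 40·1² + 156·8² = 11509.
c = 2t² / 11509 = 2·360² / 11509 = 22.5215.

22.522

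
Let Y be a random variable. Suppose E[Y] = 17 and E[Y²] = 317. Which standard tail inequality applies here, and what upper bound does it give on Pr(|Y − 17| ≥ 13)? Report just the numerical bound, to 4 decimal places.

0.1657

The first two moments determine the variance, so Chebyshev's inequality is the sharpest standard bound available.
Var(Y) = E[Y²] − (E[Y])² = 317 − 289 = 28.
Chebyshev's inequality: Pr(|Y − μ| ≥ t) ≤ Var(Y)/t² = 28/169 = 0.1657.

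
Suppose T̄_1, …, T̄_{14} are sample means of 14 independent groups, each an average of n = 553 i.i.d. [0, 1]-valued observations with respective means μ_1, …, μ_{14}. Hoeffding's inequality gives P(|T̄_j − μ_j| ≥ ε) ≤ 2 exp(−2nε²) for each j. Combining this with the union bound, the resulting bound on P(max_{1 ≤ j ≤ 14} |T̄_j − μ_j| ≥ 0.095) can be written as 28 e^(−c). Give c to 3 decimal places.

Union bound over the 14 events: P(max_{1 ≤ j ≤ 14} |T̄_j − μ_j| ≥ 0.095) ≤ 14·2·exp(−2nε²) = 28 exp(−2·553·0.095²).
So c = 2·553·0.095² = 9.9817.

9.982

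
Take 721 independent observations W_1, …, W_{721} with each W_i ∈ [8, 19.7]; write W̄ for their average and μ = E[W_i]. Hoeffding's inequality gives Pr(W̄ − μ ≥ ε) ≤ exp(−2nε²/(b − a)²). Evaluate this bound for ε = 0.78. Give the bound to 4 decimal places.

0.0016

Exponent: 2nε²/(b − a)² = 2·721·0.78² / 11.7² = 6.40889.
Bound = exp(−6.40889) = 0.00165.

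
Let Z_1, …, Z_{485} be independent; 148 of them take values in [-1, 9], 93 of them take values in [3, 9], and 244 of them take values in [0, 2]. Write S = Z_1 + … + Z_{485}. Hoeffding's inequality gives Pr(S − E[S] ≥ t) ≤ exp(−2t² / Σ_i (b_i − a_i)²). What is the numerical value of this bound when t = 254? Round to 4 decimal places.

Σ(b_i − a_i)² = 148·10² + 93·6² + 244·2² = 19124.
Exponent = 2·254² / 19124 = 6.74712.
Bound = exp(−6.74712) = 0.00117.

0.0012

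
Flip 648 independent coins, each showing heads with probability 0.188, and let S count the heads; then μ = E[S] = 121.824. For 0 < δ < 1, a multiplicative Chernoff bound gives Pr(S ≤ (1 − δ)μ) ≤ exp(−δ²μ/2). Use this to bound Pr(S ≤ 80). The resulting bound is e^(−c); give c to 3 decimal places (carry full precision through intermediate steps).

7.179

Write 80 = (1 − δ)μ, so δ = 1 − 80/121.824 = 0.3433149…
Then the exponent is δ²μ/2 = (μ − 80)²/(2μ) = 7.179402.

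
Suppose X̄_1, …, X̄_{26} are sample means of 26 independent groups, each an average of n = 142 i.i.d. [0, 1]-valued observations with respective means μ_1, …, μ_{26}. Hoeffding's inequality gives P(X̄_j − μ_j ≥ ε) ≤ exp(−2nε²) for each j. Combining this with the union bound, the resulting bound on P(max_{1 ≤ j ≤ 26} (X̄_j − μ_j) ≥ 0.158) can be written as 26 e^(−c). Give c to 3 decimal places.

Union bound over the 26 events: P(max_{1 ≤ j ≤ 26} (X̄_j − μ_j) ≥ 0.158) ≤ 26·exp(−2nε²) = 26 exp(−2·142·0.158²).
So c = 2·142·0.158² = 7.0898.

7.090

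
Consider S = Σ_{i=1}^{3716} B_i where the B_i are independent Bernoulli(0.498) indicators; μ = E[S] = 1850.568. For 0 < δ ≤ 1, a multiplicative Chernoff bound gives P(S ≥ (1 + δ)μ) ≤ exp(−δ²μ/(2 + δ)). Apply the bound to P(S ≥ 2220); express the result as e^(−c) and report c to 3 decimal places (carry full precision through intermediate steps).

33.528

Write 2220 = (1 + δ)μ, so δ = 2220/1850.568 − 1 = 0.1996317…
Then the exponent is δ²μ/(2 + δ) = (2220 − μ)² / (μ·(2 + δ)) = 33.528491.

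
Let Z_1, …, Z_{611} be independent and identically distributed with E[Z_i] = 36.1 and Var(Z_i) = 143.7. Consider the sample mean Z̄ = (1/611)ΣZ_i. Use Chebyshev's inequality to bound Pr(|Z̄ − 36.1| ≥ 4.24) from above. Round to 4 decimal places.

Var(Z̄) = Var(Z_i)/n = 143.7/611 = 0.23519.
Chebyshev: Pr(|Z̄ − 36.1| ≥ 4.24) ≤ Var(Z̄)/(4.24)² = 143.7/(611·4.24²) = 0.0131.

0.0131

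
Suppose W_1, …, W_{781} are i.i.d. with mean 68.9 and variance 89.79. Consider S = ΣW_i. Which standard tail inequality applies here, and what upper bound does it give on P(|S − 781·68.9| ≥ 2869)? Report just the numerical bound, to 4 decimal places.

With mean and variance of each term known, Chebyshev's inequality bounds the deviation of the sum (or sample mean).
Var(S) = n·Var(W_i) = 781·89.79 = 70125.99.
Chebyshev: P(|S − 781·68.9| ≥ 2869) ≤ Var(S)/2869² = 70125.99/8231161 = 0.0085.

0.0085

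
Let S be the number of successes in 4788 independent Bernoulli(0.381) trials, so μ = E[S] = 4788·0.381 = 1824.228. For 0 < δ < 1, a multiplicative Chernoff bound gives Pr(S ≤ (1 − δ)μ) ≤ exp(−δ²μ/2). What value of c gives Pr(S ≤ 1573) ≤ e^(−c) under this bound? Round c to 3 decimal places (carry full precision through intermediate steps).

17.299

Write 1573 = (1 − δ)μ, so δ = 1 − 1573/1824.228 = 0.1377174…
Then the exponent is δ²μ/2 = (μ − 1573)²/(2μ) = 17.299238.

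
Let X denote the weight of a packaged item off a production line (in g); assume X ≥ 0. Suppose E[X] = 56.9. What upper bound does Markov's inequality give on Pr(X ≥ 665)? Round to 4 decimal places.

Markov's inequality: for a non-negative random variable, Pr(X ≥ a) ≤ E[X]/a.
Here E[X] = 56.9 and a = 665, so the bound is 56.9/665 = 0.0856.

0.0856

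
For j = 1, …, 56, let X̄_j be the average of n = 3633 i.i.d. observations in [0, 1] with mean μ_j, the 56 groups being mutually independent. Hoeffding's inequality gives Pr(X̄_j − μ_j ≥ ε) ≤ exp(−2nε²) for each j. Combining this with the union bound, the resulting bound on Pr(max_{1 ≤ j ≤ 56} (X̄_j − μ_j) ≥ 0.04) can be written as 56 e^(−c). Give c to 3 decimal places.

Union bound over the 56 events: Pr(max_{1 ≤ j ≤ 56} (X̄_j − μ_j) ≥ 0.04) ≤ 56·exp(−2nε²) = 56 exp(−2·3633·0.04²).
So c = 2·3633·0.04² = 11.6256.

11.626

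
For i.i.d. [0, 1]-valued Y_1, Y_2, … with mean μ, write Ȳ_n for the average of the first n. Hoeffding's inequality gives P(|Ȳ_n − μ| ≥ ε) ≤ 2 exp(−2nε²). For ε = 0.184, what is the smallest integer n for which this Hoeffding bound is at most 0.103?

Require 2·exp(−2nε²) ≤ 0.103, i.e. 2nε² ≥ ln(2/0.103) = 2.966173.
So n ≥ 2.966173 / (2·0.184²) = 43.806.
The smallest integer n is 44.

44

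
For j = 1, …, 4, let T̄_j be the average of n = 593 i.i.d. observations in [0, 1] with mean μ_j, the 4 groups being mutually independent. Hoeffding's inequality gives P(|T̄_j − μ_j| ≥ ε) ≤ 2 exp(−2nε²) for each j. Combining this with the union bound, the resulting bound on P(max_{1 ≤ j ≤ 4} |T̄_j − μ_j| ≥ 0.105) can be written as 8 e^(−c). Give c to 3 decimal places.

13.076

Union bound over the 4 events: P(max_{1 ≤ j ≤ 4} |T̄_j − μ_j| ≥ 0.105) ≤ 4·2·exp(−2nε²) = 8 exp(−2·593·0.105²).
So c = 2·593·0.105² = 13.0756.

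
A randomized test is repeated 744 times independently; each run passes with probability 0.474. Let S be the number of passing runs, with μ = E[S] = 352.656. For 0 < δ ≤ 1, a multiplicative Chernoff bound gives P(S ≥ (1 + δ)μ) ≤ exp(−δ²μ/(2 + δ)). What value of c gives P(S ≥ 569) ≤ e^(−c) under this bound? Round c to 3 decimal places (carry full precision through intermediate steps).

Write 569 = (1 + δ)μ, so δ = 569/352.656 − 1 = 0.6134704…
Then the exponent is δ²μ/(2 + δ) = (569 − μ)² / (μ·(2 + δ)) = 50.783293.

50.783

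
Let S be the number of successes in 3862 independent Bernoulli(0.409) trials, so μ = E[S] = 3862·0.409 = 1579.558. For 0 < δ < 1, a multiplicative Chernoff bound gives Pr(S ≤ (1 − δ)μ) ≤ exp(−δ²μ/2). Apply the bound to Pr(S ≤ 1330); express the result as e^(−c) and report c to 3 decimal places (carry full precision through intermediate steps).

Write 1330 = (1 − δ)μ, so δ = 1 − 1330/1579.558 = 0.1579923…
Then the exponent is δ²μ/2 = (μ − 1330)²/(2μ) = 19.714121.

19.714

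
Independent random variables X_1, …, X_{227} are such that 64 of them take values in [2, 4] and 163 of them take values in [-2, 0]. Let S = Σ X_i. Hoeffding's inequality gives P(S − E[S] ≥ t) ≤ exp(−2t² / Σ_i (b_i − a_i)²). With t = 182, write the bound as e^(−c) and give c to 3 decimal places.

72.960

Σ(b_i − a_i)² = 64·2² + 163·2² = 908.
c = 2t² / 908 = 2·182² / 908 = 72.9604.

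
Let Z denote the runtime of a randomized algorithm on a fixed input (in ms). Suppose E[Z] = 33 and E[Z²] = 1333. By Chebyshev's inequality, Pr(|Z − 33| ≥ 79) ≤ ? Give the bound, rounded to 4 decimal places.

Var(Z) = E[Z²] − (E[Z])² = 1333 − 1089 = 244.
Chebyshev's inequality: Pr(|Z − μ| ≥ t) ≤ Var(Z)/t² = 244/6241 = 0.0391.

0.0391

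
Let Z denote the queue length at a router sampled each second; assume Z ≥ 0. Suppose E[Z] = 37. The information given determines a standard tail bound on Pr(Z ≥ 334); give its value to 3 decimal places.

0.111

Only the mean of a non-negative variable is known, so Markov's inequality is the applicable tail bound.
Markov's inequality: for a non-negative random variable, Pr(Z ≥ a) ≤ E[Z]/a.
Here E[Z] = 37 and a = 334, so the bound is 37/334 = 0.1108.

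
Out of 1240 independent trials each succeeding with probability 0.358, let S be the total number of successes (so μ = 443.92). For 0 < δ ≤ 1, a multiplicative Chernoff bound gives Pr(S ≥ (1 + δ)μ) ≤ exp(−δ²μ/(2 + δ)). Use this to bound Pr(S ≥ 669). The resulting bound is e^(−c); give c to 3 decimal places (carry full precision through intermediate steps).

45.521

Write 669 = (1 + δ)μ, so δ = 669/443.92 − 1 = 0.5070283…
Then the exponent is δ²μ/(2 + δ) = (669 − μ)² / (μ·(2 + δ)) = 45.520798.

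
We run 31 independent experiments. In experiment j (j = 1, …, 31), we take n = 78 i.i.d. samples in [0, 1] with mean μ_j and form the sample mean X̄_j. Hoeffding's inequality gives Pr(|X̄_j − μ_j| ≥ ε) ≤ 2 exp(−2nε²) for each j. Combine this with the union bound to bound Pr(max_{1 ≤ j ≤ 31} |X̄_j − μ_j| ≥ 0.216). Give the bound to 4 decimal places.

0.0428

Per-experiment Hoeffding bound: 2·exp(−2·78·0.216²) = 2·exp(−7.27834) = 0.0013807.
Union bound over 31 events: 31·0.0013807 = 0.04280.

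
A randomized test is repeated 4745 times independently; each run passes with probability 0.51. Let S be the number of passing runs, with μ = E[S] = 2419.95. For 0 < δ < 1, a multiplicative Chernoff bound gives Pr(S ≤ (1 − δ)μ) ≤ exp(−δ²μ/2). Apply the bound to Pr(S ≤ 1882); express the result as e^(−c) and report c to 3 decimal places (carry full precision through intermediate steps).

Write 1882 = (1 − δ)μ, so δ = 1 − 1882/2419.95 = 0.222298…
Then the exponent is δ²μ/2 = (μ − 1882)²/(2μ) = 59.792600.

59.793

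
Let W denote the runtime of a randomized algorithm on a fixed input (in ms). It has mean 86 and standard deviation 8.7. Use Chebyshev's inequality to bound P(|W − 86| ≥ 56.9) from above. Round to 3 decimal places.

Chebyshev: P(|W − μ| ≥ t) ≤ Var(W)/t².
Var(W) = σ² = 8.7² = 75.69.
Bound = 75.69 / 3237.61 = 0.0234.

0.023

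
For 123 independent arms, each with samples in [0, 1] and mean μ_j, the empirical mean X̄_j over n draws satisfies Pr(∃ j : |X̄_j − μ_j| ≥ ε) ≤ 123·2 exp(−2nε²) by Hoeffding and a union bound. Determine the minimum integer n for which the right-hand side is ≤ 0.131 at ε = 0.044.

1947

Need 2·123·exp(−2nε²) ≤ 0.131, i.e. exp(−2nε²) ≤ 0.131/246.
So 2nε² ≥ ln(246/0.131) = 7.537889.
Hence n ≥ 7.537889/(2·0.044²) = 1946.769.
The smallest integer n is 1947.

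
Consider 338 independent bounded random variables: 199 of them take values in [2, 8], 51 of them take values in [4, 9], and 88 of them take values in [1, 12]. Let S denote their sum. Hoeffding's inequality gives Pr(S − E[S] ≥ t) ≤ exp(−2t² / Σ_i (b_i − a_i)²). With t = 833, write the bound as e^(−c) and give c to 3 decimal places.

72.708

Σ(b_i − a_i)² = 199·6² + 51·5² + 88·11² = 19087.
c = 2t² / 19087 = 2·833² / 19087 = 72.7080.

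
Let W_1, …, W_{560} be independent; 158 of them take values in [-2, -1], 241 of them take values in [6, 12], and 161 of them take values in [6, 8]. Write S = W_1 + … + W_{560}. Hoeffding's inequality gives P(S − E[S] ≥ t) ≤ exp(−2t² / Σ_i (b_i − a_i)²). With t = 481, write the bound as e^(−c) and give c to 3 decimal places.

48.821

Σ(b_i − a_i)² = 158·1² + 241·6² + 161·2² = 9478.
c = 2t² / 9478 = 2·481² / 9478 = 48.8206.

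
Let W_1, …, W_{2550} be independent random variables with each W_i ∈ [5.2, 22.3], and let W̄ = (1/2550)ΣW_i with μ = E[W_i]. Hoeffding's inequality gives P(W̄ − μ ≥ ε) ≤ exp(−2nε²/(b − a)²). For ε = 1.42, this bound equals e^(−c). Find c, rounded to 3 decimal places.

c = 2nε²/(b − a)² = 2·2550·1.42² / 17.1² = 35.1686.

35.169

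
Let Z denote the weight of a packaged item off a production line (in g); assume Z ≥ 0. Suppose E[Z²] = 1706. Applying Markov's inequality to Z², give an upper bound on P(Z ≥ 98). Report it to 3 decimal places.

0.178

Since Z ≥ 0, the event {Z ≥ 98} is the same as {Z² ≥ 9604}.
Markov's inequality applied to Z² gives P(Z² ≥ 9604) ≤ E[Z²]/9604 = 1706/9604 = 0.1776.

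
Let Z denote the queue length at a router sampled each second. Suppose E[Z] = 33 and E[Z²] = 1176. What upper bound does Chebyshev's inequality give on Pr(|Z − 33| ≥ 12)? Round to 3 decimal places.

0.604

Var(Z) = E[Z²] − (E[Z])² = 1176 − 1089 = 87.
Chebyshev's inequality: Pr(|Z − μ| ≥ t) ≤ Var(Z)/t² = 87/144 = 0.6042.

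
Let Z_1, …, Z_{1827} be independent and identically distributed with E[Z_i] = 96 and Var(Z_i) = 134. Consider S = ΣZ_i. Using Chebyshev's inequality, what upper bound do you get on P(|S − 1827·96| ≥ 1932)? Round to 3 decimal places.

Var(S) = n·Var(Z_i) = 1827·134 = 244818.
Chebyshev: P(|S − 1827·96| ≥ 1932) ≤ Var(S)/1932² = 244818/3732624 = 0.0656.

0.066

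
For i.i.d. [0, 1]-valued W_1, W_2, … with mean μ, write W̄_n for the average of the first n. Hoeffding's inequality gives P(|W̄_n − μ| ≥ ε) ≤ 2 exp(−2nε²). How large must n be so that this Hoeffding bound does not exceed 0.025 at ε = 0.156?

91

Require 2·exp(−2nε²) ≤ 0.025, i.e. 2nε² ≥ ln(2/0.025) = 4.382027.
So n ≥ 4.382027 / (2·0.156²) = 90.032.
The smallest integer n is 91.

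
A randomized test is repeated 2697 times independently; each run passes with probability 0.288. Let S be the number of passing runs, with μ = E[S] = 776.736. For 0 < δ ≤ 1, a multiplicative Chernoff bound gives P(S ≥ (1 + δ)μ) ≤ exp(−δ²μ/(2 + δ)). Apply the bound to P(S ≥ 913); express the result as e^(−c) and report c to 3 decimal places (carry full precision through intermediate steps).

10.989

Write 913 = (1 + δ)μ, so δ = 913/776.736 − 1 = 0.1754315…
Then the exponent is δ²μ/(2 + δ) = (913 − μ)² / (μ·(2 + δ)) = 10.988626.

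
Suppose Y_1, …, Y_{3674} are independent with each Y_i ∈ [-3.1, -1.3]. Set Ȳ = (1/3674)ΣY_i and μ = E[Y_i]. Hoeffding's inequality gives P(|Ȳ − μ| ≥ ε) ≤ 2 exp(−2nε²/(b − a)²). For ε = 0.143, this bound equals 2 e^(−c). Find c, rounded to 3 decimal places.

46.376

c = 2nε²/(b − a)² = 2·3674·0.143² / 1.8² = 46.3763.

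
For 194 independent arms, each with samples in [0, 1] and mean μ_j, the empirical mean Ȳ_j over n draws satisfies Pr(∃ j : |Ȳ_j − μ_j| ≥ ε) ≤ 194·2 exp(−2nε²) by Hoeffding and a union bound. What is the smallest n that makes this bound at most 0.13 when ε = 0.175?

Need 2·194·exp(−2nε²) ≤ 0.13, i.e. exp(−2nε²) ≤ 0.13/388.
So 2nε² ≥ ln(388/0.13) = 8.001226.
Hence n ≥ 8.001226/(2·0.175²) = 130.632.
The smallest integer n is 131.

131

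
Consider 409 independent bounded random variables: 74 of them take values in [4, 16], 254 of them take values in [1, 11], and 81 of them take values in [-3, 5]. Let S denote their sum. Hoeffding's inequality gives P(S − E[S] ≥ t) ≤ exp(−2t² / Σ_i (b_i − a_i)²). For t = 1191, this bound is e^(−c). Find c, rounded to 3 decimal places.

Σ(b_i − a_i)² = 74·12² + 254·10² + 81·8² = 41240.
c = 2t² / 41240 = 2·1191² / 41240 = 68.7915.

68.792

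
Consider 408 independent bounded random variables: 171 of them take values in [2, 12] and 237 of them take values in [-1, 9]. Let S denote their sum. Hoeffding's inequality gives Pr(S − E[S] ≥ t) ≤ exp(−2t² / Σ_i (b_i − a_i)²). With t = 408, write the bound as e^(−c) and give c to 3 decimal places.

Σ(b_i − a_i)² = 171·10² + 237·10² = 40800.
c = 2t² / 40800 = 2·408² / 40800 = 8.1600.

8.160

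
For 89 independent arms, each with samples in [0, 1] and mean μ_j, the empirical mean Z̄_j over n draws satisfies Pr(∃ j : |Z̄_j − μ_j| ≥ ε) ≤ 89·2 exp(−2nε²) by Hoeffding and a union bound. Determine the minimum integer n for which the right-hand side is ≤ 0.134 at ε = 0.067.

802

Need 2·89·exp(−2nε²) ≤ 0.134, i.e. exp(−2nε²) ≤ 0.134/178.
So 2nε² ≥ ln(178/0.134) = 7.191699.
Hence n ≥ 7.191699/(2·0.067²) = 801.036.
The smallest integer n is 802.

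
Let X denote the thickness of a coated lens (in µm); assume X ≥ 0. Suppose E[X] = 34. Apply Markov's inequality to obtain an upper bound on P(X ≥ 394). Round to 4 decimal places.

0.0863

Markov's inequality: for a non-negative random variable, P(X ≥ a) ≤ E[X]/a.
Here E[X] = 34 and a = 394, so the bound is 34/394 = 0.0863.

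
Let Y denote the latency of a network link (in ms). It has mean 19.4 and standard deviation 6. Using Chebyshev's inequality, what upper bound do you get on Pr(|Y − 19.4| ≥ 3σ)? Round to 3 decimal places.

0.111

Chebyshev: Pr(|Y − μ| ≥ t) ≤ Var(Y)/t².
Var(Y) = σ² = 6² = 36.
t = 3·6 = 18.
Bound = 36 / 324 = 0.1111.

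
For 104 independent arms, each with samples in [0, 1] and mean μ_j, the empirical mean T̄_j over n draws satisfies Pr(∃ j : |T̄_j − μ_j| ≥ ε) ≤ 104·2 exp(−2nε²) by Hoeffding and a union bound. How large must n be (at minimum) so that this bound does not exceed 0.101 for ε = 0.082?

568

Need 2·104·exp(−2nε²) ≤ 0.101, i.e. exp(−2nε²) ≤ 0.101/208.
So 2nε² ≥ ln(208/0.101) = 7.630173.
Hence n ≥ 7.630173/(2·0.082²) = 567.383.
The smallest integer n is 568.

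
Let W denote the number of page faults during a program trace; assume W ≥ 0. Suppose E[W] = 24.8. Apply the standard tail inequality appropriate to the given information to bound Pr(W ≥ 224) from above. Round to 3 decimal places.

Only the mean of a non-negative variable is known, so Markov's inequality is the applicable tail bound.
Markov's inequality: for a non-negative random variable, Pr(W ≥ a) ≤ E[W]/a.
Here E[W] = 24.8 and a = 224, so the bound is 24.8/224 = 0.1107.

0.111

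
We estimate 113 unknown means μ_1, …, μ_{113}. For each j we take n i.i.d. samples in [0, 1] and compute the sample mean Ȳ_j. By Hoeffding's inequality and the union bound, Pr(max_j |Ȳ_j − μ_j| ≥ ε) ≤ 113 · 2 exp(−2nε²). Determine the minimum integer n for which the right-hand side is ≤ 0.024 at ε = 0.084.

649

Need 2·113·exp(−2nε²) ≤ 0.024, i.e. exp(−2nε²) ≤ 0.024/226.
So 2nε² ≥ ln(226/0.024) = 9.150236.
Hence n ≥ 9.150236/(2·0.084²) = 648.401.
The smallest integer n is 649.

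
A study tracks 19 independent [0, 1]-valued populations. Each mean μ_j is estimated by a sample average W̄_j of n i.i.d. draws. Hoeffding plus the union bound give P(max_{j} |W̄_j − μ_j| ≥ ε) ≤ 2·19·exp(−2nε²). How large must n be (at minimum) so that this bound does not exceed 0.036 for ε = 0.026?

Need 2·19·exp(−2nε²) ≤ 0.036, i.e. exp(−2nε²) ≤ 0.036/38.
So 2nε² ≥ ln(38/0.036) = 6.961823.
Hence n ≥ 6.961823/(2·0.026²) = 5149.277.
The smallest integer n is 5150.

5150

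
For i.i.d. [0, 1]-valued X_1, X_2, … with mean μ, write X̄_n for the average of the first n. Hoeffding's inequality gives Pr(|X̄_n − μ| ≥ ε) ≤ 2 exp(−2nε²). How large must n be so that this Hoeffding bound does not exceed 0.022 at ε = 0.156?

93

Require 2·exp(−2nε²) ≤ 0.022, i.e. 2nε² ≥ ln(2/0.022) = 4.509860.
So n ≥ 4.509860 / (2·0.156²) = 92.658.
The smallest integer n is 93.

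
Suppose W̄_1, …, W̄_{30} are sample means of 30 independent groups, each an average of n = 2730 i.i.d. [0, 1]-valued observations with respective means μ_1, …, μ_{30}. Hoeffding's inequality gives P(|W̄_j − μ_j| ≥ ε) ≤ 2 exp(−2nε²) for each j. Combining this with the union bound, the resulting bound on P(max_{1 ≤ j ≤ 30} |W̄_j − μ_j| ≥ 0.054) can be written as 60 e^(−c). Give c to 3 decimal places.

Union bound over the 30 events: P(max_{1 ≤ j ≤ 30} |W̄_j − μ_j| ≥ 0.054) ≤ 30·2·exp(−2nε²) = 60 exp(−2·2730·0.054²).
So c = 2·2730·0.054² = 15.9214.

15.921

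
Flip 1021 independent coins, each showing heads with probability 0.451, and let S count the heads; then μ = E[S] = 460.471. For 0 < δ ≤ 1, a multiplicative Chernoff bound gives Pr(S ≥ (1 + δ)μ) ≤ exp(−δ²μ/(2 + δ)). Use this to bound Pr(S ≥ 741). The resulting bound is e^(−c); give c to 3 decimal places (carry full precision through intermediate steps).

Write 741 = (1 + δ)μ, so δ = 741/460.471 − 1 = 0.6092219…
Then the exponent is δ²μ/(2 + δ) = (741 − μ)² / (μ·(2 + δ)) = 65.500141.

65.500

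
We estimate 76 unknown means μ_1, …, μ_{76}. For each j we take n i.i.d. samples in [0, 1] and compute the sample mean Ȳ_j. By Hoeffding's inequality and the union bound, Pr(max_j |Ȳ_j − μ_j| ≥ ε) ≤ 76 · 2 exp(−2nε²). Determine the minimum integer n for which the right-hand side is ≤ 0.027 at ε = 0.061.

1161

Need 2·76·exp(−2nε²) ≤ 0.027, i.e. exp(−2nε²) ≤ 0.027/152.
So 2nε² ≥ ln(152/0.027) = 8.635799.
Hence n ≥ 8.635799/(2·0.061²) = 1160.414.
The smallest integer n is 1161.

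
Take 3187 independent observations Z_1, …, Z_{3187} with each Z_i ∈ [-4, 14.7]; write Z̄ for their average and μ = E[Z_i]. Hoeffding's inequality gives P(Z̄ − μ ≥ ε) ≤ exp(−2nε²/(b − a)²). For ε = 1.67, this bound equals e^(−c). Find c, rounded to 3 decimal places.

50.835

c = 2nε²/(b − a)² = 2·3187·1.67² / 18.7² = 50.8349.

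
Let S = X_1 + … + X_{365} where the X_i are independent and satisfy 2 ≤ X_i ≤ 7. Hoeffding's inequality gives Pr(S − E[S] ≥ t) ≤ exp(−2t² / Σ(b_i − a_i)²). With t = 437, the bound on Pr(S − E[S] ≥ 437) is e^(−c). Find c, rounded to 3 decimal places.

Σ(b_i − a_i)² = 365·(5)² = 9125.
c = 2t²/9125 = 2·437²/9125 = 41.8562.

41.856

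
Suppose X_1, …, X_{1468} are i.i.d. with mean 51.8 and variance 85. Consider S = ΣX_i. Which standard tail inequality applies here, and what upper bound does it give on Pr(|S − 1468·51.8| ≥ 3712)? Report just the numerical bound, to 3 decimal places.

With mean and variance of each term known, Chebyshev's inequality bounds the deviation of the sum (or sample mean).
Var(S) = n·Var(X_i) = 1468·85 = 124780.
Chebyshev: Pr(|S − 1468·51.8| ≥ 3712) ≤ Var(S)/3712² = 124780/13778944 = 0.0091.

0.009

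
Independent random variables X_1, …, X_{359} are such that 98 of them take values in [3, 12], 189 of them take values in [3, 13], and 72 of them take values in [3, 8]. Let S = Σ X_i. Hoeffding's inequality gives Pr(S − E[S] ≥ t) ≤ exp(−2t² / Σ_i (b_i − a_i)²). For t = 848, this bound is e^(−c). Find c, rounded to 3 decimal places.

50.220

Σ(b_i − a_i)² = 98·9² + 189·10² + 72·5² = 28638.
c = 2t² / 28638 = 2·848² / 28638 = 50.2203.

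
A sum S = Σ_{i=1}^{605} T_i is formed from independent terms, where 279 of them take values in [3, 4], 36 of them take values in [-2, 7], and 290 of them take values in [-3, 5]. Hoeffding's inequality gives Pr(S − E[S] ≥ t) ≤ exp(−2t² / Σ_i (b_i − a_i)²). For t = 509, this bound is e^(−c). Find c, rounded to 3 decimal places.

Σ(b_i − a_i)² = 279·1² + 36·9² + 290·8² = 21755.
c = 2t² / 21755 = 2·509² / 21755 = 23.8181.

23.818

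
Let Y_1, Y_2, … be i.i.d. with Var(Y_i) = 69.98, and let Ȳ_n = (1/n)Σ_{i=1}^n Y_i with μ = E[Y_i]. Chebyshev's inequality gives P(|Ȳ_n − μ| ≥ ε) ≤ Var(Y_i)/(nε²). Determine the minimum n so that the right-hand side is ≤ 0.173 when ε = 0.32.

Require 69.98/(n·0.32²) ≤ 0.173, i.e. n ≥ 69.98/(0.173·0.32²) = 3950.280.
The smallest integer n is 3951.

3951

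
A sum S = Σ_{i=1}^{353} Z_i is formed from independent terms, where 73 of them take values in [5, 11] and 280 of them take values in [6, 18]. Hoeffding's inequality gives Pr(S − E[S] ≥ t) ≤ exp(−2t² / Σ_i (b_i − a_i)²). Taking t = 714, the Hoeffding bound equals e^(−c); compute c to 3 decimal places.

Σ(b_i − a_i)² = 73·6² + 280·12² = 42948.
c = 2t² / 42948 = 2·714² / 42948 = 23.7402.

23.740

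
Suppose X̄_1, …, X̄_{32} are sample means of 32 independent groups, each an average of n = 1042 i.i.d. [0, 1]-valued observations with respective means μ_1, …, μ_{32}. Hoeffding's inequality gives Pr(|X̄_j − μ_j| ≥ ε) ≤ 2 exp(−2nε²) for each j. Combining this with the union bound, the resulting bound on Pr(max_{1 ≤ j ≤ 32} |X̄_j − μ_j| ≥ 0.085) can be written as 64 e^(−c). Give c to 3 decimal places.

Union bound over the 32 events: Pr(max_{1 ≤ j ≤ 32} |X̄_j − μ_j| ≥ 0.085) ≤ 32·2·exp(−2nε²) = 64 exp(−2·1042·0.085²).
So c = 2·1042·0.085² = 15.0569.

15.057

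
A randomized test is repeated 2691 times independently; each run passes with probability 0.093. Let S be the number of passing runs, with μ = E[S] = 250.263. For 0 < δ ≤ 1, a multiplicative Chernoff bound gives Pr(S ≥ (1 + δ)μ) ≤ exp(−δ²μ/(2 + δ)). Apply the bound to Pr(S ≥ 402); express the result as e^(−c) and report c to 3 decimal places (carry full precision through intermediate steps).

Write 402 = (1 + δ)μ, so δ = 402/250.263 − 1 = 0.6063102…
Then the exponent is δ²μ/(2 + δ) = (402 − μ)² / (μ·(2 + δ)) = 35.298825.

35.299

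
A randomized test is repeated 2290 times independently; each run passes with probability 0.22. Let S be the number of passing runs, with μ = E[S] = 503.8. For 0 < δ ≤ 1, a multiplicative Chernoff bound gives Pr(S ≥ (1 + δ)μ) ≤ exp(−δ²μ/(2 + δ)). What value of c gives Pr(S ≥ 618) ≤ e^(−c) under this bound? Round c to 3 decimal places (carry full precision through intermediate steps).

11.626

Write 618 = (1 + δ)μ, so δ = 618/503.8 − 1 = 0.2266773…
Then the exponent is δ²μ/(2 + δ) = (618 − μ)² / (μ·(2 + δ)) = 11.625637.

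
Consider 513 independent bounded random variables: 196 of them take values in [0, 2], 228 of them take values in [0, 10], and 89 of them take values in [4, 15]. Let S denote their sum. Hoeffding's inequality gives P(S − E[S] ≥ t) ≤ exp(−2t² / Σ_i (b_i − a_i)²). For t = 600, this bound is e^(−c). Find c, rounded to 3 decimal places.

20.959

Σ(b_i − a_i)² = 196·2² + 228·10² + 89·11² = 34353.
c = 2t² / 34353 = 2·600² / 34353 = 20.9589.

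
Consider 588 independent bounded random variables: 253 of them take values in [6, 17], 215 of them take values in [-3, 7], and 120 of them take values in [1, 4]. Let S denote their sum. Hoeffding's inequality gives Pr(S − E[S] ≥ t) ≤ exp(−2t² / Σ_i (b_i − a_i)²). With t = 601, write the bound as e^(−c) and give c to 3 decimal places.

13.581

Σ(b_i − a_i)² = 253·11² + 215·10² + 120·3² = 53193.
c = 2t² / 53193 = 2·601² / 53193 = 13.5808.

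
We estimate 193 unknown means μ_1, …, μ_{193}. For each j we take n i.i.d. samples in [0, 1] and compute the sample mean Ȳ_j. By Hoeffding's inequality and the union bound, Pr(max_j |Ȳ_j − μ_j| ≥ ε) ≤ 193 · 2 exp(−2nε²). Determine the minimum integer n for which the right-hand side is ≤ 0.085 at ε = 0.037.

Need 2·193·exp(−2nε²) ≤ 0.085, i.e. exp(−2nε²) ≤ 0.085/386.
So 2nε² ≥ ln(386/0.085) = 8.420941.
Hence n ≥ 8.420941/(2·0.037²) = 3075.581.
The smallest integer n is 3076.

3076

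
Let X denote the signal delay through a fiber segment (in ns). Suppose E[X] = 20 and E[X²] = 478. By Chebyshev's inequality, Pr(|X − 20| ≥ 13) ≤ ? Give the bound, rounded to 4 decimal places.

0.4615

Var(X) = E[X²] − (E[X])² = 478 − 400 = 78.
Chebyshev's inequality: Pr(|X − μ| ≥ t) ≤ Var(X)/t² = 78/169 = 0.4615.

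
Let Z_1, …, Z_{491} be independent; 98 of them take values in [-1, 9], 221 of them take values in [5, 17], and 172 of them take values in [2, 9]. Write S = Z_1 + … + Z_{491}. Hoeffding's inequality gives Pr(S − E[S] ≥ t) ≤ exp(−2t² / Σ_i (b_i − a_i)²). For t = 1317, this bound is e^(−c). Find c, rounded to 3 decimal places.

Σ(b_i − a_i)² = 98·10² + 221·12² + 172·7² = 50052.
c = 2t² / 50052 = 2·1317² / 50052 = 69.3075.

69.307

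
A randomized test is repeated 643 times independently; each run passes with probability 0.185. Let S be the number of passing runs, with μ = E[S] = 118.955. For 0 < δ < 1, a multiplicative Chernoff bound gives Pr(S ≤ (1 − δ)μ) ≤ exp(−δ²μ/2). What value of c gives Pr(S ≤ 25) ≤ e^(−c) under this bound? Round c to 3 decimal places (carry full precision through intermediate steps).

Write 25 = (1 − δ)μ, so δ = 1 − 25/118.955 = 0.7898365…
Then the exponent is δ²μ/2 = (μ − 25)²/(2μ) = 37.104544.

37.105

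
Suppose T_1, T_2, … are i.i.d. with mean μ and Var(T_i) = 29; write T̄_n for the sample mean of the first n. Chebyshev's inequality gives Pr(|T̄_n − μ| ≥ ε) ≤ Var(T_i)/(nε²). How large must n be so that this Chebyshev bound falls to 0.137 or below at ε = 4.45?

11

Require 29/(n·4.45²) ≤ 0.137, i.e. n ≥ 29/(0.137·4.45²) = 10.690.
The smallest integer n is 11.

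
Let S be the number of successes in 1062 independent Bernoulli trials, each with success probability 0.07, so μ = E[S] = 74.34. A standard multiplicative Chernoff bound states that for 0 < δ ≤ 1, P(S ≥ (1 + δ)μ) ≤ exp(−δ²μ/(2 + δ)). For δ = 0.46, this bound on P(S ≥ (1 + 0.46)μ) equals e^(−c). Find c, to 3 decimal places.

6.394

c = δ²μ/(2 + δ) = 0.46²·74.34/(2 + 0.46) = 6.3944.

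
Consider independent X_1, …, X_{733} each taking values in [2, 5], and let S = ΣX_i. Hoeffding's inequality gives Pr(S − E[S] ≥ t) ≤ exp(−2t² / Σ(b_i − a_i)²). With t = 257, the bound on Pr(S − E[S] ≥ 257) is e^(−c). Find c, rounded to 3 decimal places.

Σ(b_i − a_i)² = 733·(3)² = 6597.
c = 2t²/6597 = 2·257²/6597 = 20.0240.

20.024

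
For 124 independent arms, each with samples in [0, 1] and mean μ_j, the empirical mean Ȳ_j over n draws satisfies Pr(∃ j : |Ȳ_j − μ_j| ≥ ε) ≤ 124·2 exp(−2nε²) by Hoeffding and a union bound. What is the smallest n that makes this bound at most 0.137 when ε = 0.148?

Need 2·124·exp(−2nε²) ≤ 0.137, i.e. exp(−2nε²) ≤ 0.137/248.
So 2nε² ≥ ln(248/0.137) = 7.501203.
Hence n ≥ 7.501203/(2·0.148²) = 171.229.
The smallest integer n is 172.

172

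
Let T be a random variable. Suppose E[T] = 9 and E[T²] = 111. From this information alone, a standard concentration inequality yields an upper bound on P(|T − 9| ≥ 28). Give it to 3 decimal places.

0.038

The first two moments determine the variance, so Chebyshev's inequality is the sharpest standard bound available.
Var(T) = E[T²] − (E[T])² = 111 − 81 = 30.
Chebyshev's inequality: P(|T − μ| ≥ t) ≤ Var(T)/t² = 30/784 = 0.0383.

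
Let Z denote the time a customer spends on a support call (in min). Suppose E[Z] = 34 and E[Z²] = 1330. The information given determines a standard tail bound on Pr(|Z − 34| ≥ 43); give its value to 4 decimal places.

The first two moments determine the variance, so Chebyshev's inequality is the sharpest standard bound available.
Var(Z) = E[Z²] − (E[Z])² = 1330 − 1156 = 174.
Chebyshev's inequality: Pr(|Z − μ| ≥ t) ≤ Var(Z)/t² = 174/1849 = 0.0941.

0.0941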